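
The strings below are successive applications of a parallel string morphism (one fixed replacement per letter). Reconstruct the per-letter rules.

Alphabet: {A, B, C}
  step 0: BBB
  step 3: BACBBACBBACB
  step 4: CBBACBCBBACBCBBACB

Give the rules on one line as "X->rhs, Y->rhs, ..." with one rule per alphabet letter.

A->B, B->CB, C->A

  step 3 ⇒ step 4: BACBBACBBACB ⇒ CB·B·A·CB·CB·B·A·CB·CB·B·A·CB
    A ↦ B
    B ↦ CB
    C ↦ A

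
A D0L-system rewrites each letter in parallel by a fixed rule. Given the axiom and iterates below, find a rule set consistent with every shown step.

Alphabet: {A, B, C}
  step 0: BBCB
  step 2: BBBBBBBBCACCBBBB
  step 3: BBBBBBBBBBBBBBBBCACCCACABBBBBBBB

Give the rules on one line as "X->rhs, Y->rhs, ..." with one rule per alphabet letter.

A->CC, B->BB, C->CA

  step 2 ⇒ step 3: BBBBBBBBCACCBBBB ⇒ BB·BB·BB·BB·BB·BB·BB·BB·CA·CC·CA·CA·BB·BB·BB·BB
    A ↦ CC
    B ↦ BB
    C ↦ CA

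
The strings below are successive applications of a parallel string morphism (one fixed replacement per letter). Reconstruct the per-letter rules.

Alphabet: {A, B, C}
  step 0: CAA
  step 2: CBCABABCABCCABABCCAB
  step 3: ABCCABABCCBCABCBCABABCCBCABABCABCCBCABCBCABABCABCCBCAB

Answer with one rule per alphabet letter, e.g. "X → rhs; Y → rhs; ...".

A->CB, B->CAB, C->ABC

  step 2 ⇒ step 3: CBCABABCABCCABABCCAB ⇒ ABC·CAB·ABC·CB·CAB·CB·CAB·ABC·CB·CAB·ABC·ABC·CB·CAB·CB·CAB·ABC·ABC·CB·CAB
    A ↦ CB
    B ↦ CAB
    C ↦ ABC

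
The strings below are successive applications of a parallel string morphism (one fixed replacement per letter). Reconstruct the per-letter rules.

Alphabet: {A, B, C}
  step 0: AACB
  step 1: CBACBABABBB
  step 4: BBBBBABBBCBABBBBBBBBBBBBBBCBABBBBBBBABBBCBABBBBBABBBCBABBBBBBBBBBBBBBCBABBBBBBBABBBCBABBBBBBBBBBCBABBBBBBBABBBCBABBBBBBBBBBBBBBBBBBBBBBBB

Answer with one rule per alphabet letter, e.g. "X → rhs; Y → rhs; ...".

  step 0 ⇒ step 1: AACB ⇒ CBA·CBA·BAB·BB
    A ↦ CBA
    B ↦ BB
    C ↦ BAB

A->CBA, B->BB, C->BAB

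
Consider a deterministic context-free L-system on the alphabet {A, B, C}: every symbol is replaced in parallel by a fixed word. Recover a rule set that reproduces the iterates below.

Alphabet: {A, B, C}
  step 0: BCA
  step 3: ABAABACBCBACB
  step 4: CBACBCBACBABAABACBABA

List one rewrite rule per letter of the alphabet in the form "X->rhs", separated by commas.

  step 3 ⇒ step 4: ABAABACBCBACB ⇒ CB·A·CB·CB·A·CB·AB·A·AB·A·CB·AB·A
    A ↦ CB
    B ↦ A
    C ↦ AB

A->CB, B->A, C->AB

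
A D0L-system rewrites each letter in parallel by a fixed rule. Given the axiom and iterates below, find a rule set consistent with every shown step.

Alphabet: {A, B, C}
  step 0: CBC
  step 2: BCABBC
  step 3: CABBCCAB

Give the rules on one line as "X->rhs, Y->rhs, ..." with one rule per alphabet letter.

  step 2 ⇒ step 3: BCABBC ⇒ C·AB·B·C·C·AB
    A ↦ B
    B ↦ C
    C ↦ AB

A->B, B->C, C->AB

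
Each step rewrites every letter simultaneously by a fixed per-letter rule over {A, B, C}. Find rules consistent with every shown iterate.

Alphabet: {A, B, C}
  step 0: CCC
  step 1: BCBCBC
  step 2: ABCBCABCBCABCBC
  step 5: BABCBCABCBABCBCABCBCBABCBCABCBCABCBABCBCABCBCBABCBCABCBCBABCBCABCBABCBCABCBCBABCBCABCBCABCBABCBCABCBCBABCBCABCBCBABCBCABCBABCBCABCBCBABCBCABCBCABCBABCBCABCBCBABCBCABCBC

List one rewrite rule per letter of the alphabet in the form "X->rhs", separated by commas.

  step 1 ⇒ step 2: BCBCBC ⇒ ABC·BC·ABC·BC·ABC·BC
    B ↦ ABC
    C ↦ BC
    A ↦ B  (constrained at step 2)

A->B, B->ABC, C->BC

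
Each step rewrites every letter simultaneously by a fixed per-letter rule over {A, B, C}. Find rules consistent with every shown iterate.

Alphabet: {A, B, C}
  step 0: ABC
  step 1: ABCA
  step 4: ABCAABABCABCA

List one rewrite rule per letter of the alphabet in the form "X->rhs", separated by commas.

A->AB, B->C, C->A

  step 0 ⇒ step 1: ABC ⇒ AB·C·A
    A ↦ AB
    B ↦ C
    C ↦ A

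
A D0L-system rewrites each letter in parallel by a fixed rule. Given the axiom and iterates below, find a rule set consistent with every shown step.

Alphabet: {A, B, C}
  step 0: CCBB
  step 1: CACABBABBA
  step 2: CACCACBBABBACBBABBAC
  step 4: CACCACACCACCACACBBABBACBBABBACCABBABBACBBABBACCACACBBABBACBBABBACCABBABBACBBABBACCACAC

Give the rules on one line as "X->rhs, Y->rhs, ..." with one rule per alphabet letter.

  step 1 ⇒ step 2: CACABBABBA ⇒ CA·C·CA·C·BBA·BBA·C·BBA·BBA·C
    A ↦ C
    B ↦ BBA
    C ↦ CA

A->C, B->BBA, C->CA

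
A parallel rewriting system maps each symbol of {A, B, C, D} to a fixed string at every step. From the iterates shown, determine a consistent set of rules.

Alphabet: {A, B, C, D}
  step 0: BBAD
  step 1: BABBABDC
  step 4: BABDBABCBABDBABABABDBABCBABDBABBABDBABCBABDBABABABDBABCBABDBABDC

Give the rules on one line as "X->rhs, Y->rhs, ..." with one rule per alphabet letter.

A->D, B->BAB, C->A, D->C

  step 0 ⇒ step 1: BBAD ⇒ BAB·BAB·D·C
    A ↦ D
    B ↦ BAB
    D ↦ C
    C ↦ A  (constrained at step 1)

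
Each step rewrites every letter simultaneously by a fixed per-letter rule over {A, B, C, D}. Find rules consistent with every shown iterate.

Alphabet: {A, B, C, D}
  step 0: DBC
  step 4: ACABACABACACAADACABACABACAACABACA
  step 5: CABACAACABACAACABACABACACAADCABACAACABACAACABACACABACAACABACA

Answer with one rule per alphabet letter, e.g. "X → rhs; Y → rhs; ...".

  step 4 ⇒ step 5: ACABACABACACAADACABACABACAACABACA ⇒ CA·BA·CA·A·CA·BA·CA·A·CA·BA·CA·BA·CA·CA·AD·CA·BA·CA·A·CA·BA·CA·A·CA·BA·CA·CA·BA·CA·A·CA·BA·CA
    A ↦ CA
    B ↦ A
    C ↦ BA
    D ↦ AD

A->CA, B->A, C->BA, D->AD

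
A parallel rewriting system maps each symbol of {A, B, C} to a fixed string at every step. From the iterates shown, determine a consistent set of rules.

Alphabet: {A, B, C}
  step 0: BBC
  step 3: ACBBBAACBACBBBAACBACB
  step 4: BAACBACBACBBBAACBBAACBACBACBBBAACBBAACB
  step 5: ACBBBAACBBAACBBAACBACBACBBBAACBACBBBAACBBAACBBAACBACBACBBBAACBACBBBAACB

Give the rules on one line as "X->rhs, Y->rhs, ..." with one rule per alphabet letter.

  step 4 ⇒ step 5: BAACBACBACBBBAACBBAACBACBACBBBAACBBAACB ⇒ ACB·B·B·A·ACB·B·A·ACB·B·A·ACB·ACB·ACB·B·B·A·ACB·ACB·B·B·A·ACB·B·A·ACB·B·A·ACB·ACB·ACB·B·B·A·ACB·ACB·B·B·A·ACB
    A ↦ B
    B ↦ ACB
    C ↦ A

A->B, B->ACB, C->A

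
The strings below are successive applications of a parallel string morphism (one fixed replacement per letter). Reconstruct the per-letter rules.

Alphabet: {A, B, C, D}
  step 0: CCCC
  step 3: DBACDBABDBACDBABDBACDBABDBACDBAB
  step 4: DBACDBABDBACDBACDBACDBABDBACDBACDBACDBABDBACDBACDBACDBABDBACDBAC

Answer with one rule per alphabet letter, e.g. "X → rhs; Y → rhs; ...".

  step 3 ⇒ step 4: DBACDBABDBACDBABDBACDBABDBACDBAB ⇒ DB·AC·DB·AB·DB·AC·DB·AC·DB·AC·DB·AB·DB·AC·DB·AC·DB·AC·DB·AB·DB·AC·DB·AC·DB·AC·DB·AB·DB·AC·DB·AC
    A ↦ DB
    B ↦ AC
    C ↦ AB
    D ↦ DB

A->DB, B->AC, C->AB, D->DB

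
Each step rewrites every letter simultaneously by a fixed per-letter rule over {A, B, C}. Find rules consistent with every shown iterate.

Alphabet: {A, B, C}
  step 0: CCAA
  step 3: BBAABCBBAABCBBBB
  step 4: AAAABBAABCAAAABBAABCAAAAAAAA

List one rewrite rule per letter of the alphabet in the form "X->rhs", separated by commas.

A->B, B->AA, C->BC

  step 3 ⇒ step 4: BBAABCBBAABCBBBB ⇒ AA·AA·B·B·AA·BC·AA·AA·B·B·AA·BC·AA·AA·AA·AA
    A ↦ B
    B ↦ AA
    C ↦ BC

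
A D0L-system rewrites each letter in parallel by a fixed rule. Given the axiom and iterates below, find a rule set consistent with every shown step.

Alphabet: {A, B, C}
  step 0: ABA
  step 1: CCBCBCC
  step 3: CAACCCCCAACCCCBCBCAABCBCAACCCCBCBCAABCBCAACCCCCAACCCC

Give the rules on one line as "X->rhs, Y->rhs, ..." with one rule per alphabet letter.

  step 0 ⇒ step 1: ABA ⇒ CC·BCB·CC
    A ↦ CC
    B ↦ BCB
    C ↦ CAA  (constrained at step 1)

A->CC, B->BCB, C->CAA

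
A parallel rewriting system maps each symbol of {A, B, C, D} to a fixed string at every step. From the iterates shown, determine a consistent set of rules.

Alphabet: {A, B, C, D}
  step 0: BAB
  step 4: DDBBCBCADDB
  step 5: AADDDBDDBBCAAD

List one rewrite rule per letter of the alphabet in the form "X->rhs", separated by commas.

  step 4 ⇒ step 5: DDBBCBCADDB ⇒ A·A·D·D·DB·D·DB·BC·A·A·D
    A ↦ BC
    B ↦ D
    C ↦ DB
    D ↦ A

A->BC, B->D, C->DB, D->A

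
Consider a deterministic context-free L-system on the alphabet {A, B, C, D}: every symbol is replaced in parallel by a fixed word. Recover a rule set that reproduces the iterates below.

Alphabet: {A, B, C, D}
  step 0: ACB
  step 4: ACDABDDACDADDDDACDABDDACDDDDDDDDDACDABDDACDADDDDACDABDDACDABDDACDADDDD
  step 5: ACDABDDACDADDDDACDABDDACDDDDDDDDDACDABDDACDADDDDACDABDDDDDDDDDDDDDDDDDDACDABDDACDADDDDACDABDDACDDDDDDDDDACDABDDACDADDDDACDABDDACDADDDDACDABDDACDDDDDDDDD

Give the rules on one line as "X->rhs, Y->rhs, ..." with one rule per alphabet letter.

  step 4 ⇒ step 5: ACDABDDACDADDDDACDABDDACDDDDDDDDDACDABDDACDADDDDACDABDDACDABDDACDADDDD ⇒ ACD·AB·DD·ACD·A·DD·DD·ACD·AB·DD·ACD·DD·DD·DD·DD·ACD·AB·DD·ACD·A·DD·DD·ACD·AB·DD·DD·DD·DD·DD·DD·DD·DD·DD·ACD·AB·DD·ACD·A·DD·DD·ACD·AB·DD·ACD·DD·DD·DD·DD·ACD·AB·DD·ACD·A·DD·DD·ACD·AB·DD·ACD·A·DD·DD·ACD·AB·DD·ACD·DD·DD·DD·DD
    A ↦ ACD
    B ↦ A
    C ↦ AB
    D ↦ DD

A->ACD, B->A, C->AB, D->DD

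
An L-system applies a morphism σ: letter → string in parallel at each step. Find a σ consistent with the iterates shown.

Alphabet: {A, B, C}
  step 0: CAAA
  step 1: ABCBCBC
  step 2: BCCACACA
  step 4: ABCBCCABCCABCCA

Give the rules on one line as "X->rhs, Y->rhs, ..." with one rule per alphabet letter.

A->BC, B->C, C->A

  step 1 ⇒ step 2: ABCBCBC ⇒ BC·C·A·C·A·C·A
    A ↦ BC
    B ↦ C
    C ↦ A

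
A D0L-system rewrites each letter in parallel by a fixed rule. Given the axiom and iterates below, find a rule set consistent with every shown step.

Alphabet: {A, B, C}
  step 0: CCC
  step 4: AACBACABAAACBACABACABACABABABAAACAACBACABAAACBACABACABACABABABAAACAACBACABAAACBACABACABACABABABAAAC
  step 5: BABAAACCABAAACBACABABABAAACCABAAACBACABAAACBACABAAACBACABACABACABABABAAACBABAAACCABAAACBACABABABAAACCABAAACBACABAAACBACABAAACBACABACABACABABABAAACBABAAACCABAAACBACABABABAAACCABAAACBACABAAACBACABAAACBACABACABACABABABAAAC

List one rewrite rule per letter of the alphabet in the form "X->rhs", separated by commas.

  step 4 ⇒ step 5: AACBACABAAACBACABACABACABABABAAACAACBACABAAACBACABACABACABABABAAACAACBACABAAACBACABACABACABABABAAAC ⇒ BA·BA·AAC·CA·BA·AAC·BA·CA·BA·BA·BA·AAC·CA·BA·AAC·BA·CA·BA·AAC·BA·CA·BA·AAC·BA·CA·BA·CA·BA·CA·BA·BA·BA·AAC·BA·BA·AAC·CA·BA·AAC·BA·CA·BA·BA·BA·AAC·CA·BA·AAC·BA·CA·BA·AAC·BA·CA·BA·AAC·BA·CA·BA·CA·BA·CA·BA·BA·BA·AAC·BA·BA·AAC·CA·BA·AAC·BA·CA·BA·BA·BA·AAC·CA·BA·AAC·BA·CA·BA·AAC·BA·CA·BA·AAC·BA·CA·BA·CA·BA·CA·BA·BA·BA·AAC
    A ↦ BA
    B ↦ CA
    C ↦ AAC

A->BA, B->CA, C->AAC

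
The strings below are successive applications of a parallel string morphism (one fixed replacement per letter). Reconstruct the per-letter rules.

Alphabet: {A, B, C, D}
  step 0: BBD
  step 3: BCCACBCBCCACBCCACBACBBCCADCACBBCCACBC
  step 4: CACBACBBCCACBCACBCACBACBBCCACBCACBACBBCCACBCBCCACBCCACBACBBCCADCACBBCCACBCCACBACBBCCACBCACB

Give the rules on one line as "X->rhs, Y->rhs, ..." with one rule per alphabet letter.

  step 3 ⇒ step 4: BCCACBCBCCACBCCACBACBBCCADCACBBCCACBC ⇒ C·ACB·ACB·BCC·ACB·C·ACB·C·ACB·ACB·BCC·ACB·C·ACB·ACB·BCC·ACB·C·BCC·ACB·C·C·ACB·ACB·BCC·ADC·ACB·BCC·ACB·C·C·ACB·ACB·BCC·ACB·C·ACB
    A ↦ BCC
    B ↦ C
    C ↦ ACB
    D ↦ ADC

A->BCC, B->C, C->ACB, D->ADC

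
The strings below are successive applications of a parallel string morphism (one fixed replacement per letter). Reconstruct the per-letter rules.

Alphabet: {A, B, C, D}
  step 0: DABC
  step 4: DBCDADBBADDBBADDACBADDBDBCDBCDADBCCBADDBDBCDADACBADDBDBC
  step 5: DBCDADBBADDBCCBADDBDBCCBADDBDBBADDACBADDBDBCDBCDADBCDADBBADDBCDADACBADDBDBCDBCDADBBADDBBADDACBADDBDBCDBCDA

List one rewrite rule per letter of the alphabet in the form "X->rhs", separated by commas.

A->BAD, B->C, C->DA, D->DB

  step 4 ⇒ step 5: DBCDADBBADDBBADDACBADDBDBCDBCDADBCCBADDBDBCDADACBADDBDBC ⇒ DB·C·DA·DB·BAD·DB·C·C·BAD·DB·DB·C·C·BAD·DB·DB·BAD·DA·C·BAD·DB·DB·C·DB·C·DA·DB·C·DA·DB·BAD·DB·C·DA·DA·C·BAD·DB·DB·C·DB·C·DA·DB·BAD·DB·BAD·DA·C·BAD·DB·DB·C·DB·C·DA
    A ↦ BAD
    B ↦ C
    C ↦ DA
    D ↦ DB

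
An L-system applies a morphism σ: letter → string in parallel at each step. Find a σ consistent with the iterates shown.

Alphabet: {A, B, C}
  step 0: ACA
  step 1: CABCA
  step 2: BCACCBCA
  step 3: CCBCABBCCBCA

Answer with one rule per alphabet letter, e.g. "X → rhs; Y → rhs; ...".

  step 2 ⇒ step 3: BCACCBCA ⇒ CC·B·CA·B·B·CC·B·CA
    A ↦ CA
    B ↦ CC
    C ↦ B

A->CA, B->CC, C->B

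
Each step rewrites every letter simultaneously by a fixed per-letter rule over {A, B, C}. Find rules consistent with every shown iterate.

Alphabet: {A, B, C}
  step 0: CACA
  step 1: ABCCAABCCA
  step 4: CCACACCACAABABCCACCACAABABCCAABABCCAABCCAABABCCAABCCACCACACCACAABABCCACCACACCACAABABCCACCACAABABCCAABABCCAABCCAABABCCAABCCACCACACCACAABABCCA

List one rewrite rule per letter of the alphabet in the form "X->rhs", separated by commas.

  step 0 ⇒ step 1: CACA ⇒ AB·CCA·AB·CCA
    A ↦ CCA
    C ↦ AB
    B ↦ CA  (constrained at step 1)

A->CCA, B->CA, C->AB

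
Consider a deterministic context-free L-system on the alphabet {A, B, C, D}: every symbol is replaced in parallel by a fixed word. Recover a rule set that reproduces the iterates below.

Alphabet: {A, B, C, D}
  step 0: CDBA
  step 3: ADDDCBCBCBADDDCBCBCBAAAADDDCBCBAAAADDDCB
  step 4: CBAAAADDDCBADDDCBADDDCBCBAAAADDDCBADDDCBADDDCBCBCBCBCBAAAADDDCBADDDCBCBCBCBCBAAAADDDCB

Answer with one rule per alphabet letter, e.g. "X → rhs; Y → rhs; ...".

A->CB, B->DCB, C->ADD, D->A

  step 3 ⇒ step 4: ADDDCBCBCBADDDCBCBCBAAAADDDCBCBAAAADDDCB ⇒ CB·A·A·A·ADD·DCB·ADD·DCB·ADD·DCB·CB·A·A·A·ADD·DCB·ADD·DCB·ADD·DCB·CB·CB·CB·CB·A·A·A·ADD·DCB·ADD·DCB·CB·CB·CB·CB·A·A·A·ADD·DCB
    A ↦ CB
    B ↦ DCB
    C ↦ ADD
    D ↦ A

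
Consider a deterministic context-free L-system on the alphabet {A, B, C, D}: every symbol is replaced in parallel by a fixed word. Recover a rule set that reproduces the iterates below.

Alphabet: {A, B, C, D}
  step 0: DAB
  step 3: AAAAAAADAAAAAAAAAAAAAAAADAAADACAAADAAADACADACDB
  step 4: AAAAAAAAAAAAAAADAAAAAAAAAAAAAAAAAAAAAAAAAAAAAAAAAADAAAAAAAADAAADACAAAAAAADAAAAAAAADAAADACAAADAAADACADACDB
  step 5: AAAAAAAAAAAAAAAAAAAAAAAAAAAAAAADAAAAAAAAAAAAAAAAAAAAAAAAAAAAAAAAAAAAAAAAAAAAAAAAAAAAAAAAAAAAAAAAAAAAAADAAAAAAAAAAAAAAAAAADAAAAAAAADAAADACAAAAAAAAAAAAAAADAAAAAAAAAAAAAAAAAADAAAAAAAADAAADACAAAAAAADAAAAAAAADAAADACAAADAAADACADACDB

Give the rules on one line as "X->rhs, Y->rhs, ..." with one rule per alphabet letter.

A->AA, B->CDB, C->DAC, D->ADA

  step 4 ⇒ step 5: AAAAAAAAAAAAAAADAAAAAAAAAAAAAAAAAAAAAAAAAAAAAAAAAADAAAAAAAADAAADACAAAAAAADAAAAAAAADAAADACAAADAAADACADACDB ⇒ AA·AA·AA·AA·AA·AA·AA·AA·AA·AA·AA·AA·AA·AA·AA·ADA·AA·AA·AA·AA·AA·AA·AA·AA·AA·AA·AA·AA·AA·AA·AA·AA·AA·AA·AA·AA·AA·AA·AA·AA·AA·AA·AA·AA·AA·AA·AA·AA·AA·AA·ADA·AA·AA·AA·AA·AA·AA·AA·AA·ADA·AA·AA·AA·ADA·AA·DAC·AA·AA·AA·AA·AA·AA·AA·ADA·AA·AA·AA·AA·AA·AA·AA·AA·ADA·AA·AA·AA·ADA·AA·DAC·AA·AA·AA·ADA·AA·AA·AA·ADA·AA·DAC·AA·ADA·AA·DAC·ADA·CDB
    A ↦ AA
    B ↦ CDB
    C ↦ DAC
    D ↦ ADA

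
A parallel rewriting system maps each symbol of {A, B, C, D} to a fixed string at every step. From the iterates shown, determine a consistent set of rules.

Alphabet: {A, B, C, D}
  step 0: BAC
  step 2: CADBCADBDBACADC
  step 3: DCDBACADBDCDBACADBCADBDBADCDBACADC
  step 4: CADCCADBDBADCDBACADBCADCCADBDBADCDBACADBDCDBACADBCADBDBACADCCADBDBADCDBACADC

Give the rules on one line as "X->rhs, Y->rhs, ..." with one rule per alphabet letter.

  step 3 ⇒ step 4: DCDBACADBDCDBACADBCADBDBADCDBACADC ⇒ CA·DC·CA·DB·DBA·DC·DBA·CA·DB·CA·DC·CA·DB·DBA·DC·DBA·CA·DB·DC·DBA·CA·DB·CA·DB·DBA·CA·DC·CA·DB·DBA·DC·DBA·CA·DC
    A ↦ DBA
    B ↦ DB
    C ↦ DC
    D ↦ CA

A->DBA, B->DB, C->DC, D->CA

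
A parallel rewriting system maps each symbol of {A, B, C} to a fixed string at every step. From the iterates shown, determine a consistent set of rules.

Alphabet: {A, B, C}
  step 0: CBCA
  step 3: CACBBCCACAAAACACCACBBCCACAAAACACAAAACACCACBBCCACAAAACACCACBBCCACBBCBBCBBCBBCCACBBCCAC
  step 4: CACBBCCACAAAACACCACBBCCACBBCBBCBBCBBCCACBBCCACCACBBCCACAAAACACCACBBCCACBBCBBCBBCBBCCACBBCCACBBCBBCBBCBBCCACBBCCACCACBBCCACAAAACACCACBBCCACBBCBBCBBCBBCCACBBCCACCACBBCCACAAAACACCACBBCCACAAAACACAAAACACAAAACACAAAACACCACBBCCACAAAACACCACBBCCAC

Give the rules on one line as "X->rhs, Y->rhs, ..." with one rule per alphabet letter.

  step 3 ⇒ step 4: CACBBCCACAAAACACCACBBCCACAAAACACAAAACACCACBBCCACAAAACACCACBBCCACBBCBBCBBCBBCCACBBCCAC ⇒ CAC·BBC·CAC·AA·AA·CAC·CAC·BBC·CAC·BBC·BBC·BBC·BBC·CAC·BBC·CAC·CAC·BBC·CAC·AA·AA·CAC·CAC·BBC·CAC·BBC·BBC·BBC·BBC·CAC·BBC·CAC·BBC·BBC·BBC·BBC·CAC·BBC·CAC·CAC·BBC·CAC·AA·AA·CAC·CAC·BBC·CAC·BBC·BBC·BBC·BBC·CAC·BBC·CAC·CAC·BBC·CAC·AA·AA·CAC·CAC·BBC·CAC·AA·AA·CAC·AA·AA·CAC·AA·AA·CAC·AA·AA·CAC·CAC·BBC·CAC·AA·AA·CAC·CAC·BBC·CAC
    A ↦ BBC
    B ↦ AA
    C ↦ CAC

A->BBC, B->AA, C->CAC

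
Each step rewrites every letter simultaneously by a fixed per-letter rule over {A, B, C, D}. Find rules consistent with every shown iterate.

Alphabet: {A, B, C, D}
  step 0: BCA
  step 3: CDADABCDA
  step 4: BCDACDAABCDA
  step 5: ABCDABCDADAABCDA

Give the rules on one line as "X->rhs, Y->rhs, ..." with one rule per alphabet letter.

  step 4 ⇒ step 5: BCDACDAABCDA ⇒ A·B·C·DA·B·C·DA·DA·A·B·C·DA
    A ↦ DA
    B ↦ A
    C ↦ B
    D ↦ C

A->DA, B->A, C->B, D->C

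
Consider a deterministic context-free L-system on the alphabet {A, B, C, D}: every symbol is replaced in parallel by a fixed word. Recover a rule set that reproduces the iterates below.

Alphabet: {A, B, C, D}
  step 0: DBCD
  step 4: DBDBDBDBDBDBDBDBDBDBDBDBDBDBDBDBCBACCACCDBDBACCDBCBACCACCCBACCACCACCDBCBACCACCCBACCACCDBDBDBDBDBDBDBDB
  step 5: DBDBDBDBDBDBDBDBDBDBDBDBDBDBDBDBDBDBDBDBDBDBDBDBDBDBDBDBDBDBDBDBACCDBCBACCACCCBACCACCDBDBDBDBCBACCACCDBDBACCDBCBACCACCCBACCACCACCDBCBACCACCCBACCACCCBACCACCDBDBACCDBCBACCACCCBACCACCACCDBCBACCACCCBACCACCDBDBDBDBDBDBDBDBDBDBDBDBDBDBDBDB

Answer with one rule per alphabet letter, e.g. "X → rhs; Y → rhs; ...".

  step 4 ⇒ step 5: DBDBDBDBDBDBDBDBDBDBDBDBDBDBDBDBCBACCACCDBDBACCDBCBACCACCCBACCACCACCDBCBACCACCCBACCACCDBDBDBDBDBDBDBDB ⇒ DB·DB·DB·DB·DB·DB·DB·DB·DB·DB·DB·DB·DB·DB·DB·DB·DB·DB·DB·DB·DB·DB·DB·DB·DB·DB·DB·DB·DB·DB·DB·DB·ACC·DB·CB·ACC·ACC·CB·ACC·ACC·DB·DB·DB·DB·CB·ACC·ACC·DB·DB·ACC·DB·CB·ACC·ACC·CB·ACC·ACC·ACC·DB·CB·ACC·ACC·CB·ACC·ACC·CB·ACC·ACC·DB·DB·ACC·DB·CB·ACC·ACC·CB·ACC·ACC·ACC·DB·CB·ACC·ACC·CB·ACC·ACC·DB·DB·DB·DB·DB·DB·DB·DB·DB·DB·DB·DB·DB·DB·DB·DB
    A ↦ CB
    B ↦ DB
    C ↦ ACC
    D ↦ DB

A->CB, B->DB, C->ACC, D->DB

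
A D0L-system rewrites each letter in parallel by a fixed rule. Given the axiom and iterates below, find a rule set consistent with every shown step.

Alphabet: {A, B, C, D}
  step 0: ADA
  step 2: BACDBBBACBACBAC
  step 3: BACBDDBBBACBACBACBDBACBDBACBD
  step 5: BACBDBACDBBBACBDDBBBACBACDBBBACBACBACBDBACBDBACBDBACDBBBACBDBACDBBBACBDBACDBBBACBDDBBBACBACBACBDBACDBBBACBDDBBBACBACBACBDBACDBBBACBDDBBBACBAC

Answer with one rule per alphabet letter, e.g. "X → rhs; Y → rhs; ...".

A->B, B->BAC, C->D, D->DBB

  step 2 ⇒ step 3: BACDBBBACBACBAC ⇒ BAC·B·D·DBB·BAC·BAC·BAC·B·D·BAC·B·D·BAC·B·D
    A ↦ B
    B ↦ BAC
    C ↦ D
    D ↦ DBB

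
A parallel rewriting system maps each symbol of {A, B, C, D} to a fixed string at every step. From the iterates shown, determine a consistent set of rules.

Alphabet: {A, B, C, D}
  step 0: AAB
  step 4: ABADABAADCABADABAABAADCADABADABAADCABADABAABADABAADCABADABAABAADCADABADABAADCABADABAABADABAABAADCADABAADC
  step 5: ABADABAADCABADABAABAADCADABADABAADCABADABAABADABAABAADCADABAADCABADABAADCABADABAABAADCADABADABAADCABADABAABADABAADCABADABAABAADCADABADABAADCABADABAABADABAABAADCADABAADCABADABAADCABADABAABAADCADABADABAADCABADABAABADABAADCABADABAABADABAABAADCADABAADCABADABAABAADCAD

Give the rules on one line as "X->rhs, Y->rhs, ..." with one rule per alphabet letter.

  step 4 ⇒ step 5: ABADABAADCABADABAABAADCADABADABAADCABADABAABADABAADCABADABAABAADCADABADABAADCABADABAABADABAABAADCADABAADC ⇒ ABA·D·ABA·ADC·ABA·D·ABA·ABA·ADC·AD·ABA·D·ABA·ADC·ABA·D·ABA·ABA·D·ABA·ABA·ADC·AD·ABA·ADC·ABA·D·ABA·ADC·ABA·D·ABA·ABA·ADC·AD·ABA·D·ABA·ADC·ABA·D·ABA·ABA·D·ABA·ADC·ABA·D·ABA·ABA·ADC·AD·ABA·D·ABA·ADC·ABA·D·ABA·ABA·D·ABA·ABA·ADC·AD·ABA·ADC·ABA·D·ABA·ADC·ABA·D·ABA·ABA·ADC·AD·ABA·D·ABA·ADC·ABA·D·ABA·ABA·D·ABA·ADC·ABA·D·ABA·ABA·D·ABA·ABA·ADC·AD·ABA·ADC·ABA·D·ABA·ABA·ADC·AD
    A ↦ ABA
    B ↦ D
    C ↦ AD
    D ↦ ADC

A->ABA, B->D, C->AD, D->ADC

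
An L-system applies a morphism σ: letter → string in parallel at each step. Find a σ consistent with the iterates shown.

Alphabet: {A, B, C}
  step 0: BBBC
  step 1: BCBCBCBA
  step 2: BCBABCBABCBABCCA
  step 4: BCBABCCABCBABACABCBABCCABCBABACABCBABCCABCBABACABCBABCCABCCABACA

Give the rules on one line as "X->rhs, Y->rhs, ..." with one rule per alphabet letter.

A->CA, B->BC, C->BA

  step 1 ⇒ step 2: BCBCBCBA ⇒ BC·BA·BC·BA·BC·BA·BC·CA
    A ↦ CA
    B ↦ BC
    C ↦ BA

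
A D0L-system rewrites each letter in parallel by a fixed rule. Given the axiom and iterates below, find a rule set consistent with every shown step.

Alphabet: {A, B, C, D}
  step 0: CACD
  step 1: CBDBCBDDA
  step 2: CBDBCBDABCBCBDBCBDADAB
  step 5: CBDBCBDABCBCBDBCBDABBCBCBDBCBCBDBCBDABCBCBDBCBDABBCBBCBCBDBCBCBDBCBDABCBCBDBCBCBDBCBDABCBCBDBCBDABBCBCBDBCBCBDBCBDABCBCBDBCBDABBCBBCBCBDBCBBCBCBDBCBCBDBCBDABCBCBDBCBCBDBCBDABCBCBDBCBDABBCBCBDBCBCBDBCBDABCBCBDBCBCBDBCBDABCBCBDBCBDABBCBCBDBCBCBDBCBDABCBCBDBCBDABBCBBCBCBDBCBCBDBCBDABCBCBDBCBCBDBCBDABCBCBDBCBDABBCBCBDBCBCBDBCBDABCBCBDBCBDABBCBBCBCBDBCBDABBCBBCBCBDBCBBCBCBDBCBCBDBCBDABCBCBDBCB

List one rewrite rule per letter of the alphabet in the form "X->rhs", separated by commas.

A->B, B->BCB, C->CBD, D->DA

  step 1 ⇒ step 2: CBDBCBDDA ⇒ CBD·BCB·DA·BCB·CBD·BCB·DA·DA·B
    A ↦ B
    B ↦ BCB
    C ↦ CBD
    D ↦ DA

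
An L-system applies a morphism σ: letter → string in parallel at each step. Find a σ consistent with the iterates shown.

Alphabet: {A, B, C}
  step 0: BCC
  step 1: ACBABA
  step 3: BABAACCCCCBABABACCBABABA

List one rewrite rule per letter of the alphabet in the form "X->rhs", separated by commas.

A->CC, B->AC, C->BA

  step 0 ⇒ step 1: BCC ⇒ AC·BA·BA
    B ↦ AC
    C ↦ BA
    A ↦ CC  (constrained at step 1)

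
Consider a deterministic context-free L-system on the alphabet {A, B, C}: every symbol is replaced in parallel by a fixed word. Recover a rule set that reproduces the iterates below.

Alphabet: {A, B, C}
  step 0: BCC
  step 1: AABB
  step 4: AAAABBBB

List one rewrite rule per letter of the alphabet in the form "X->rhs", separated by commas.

  step 0 ⇒ step 1: BCC ⇒ AA·B·B
    B ↦ AA
    C ↦ B
    A ↦ C  (constrained at step 1)

A->C, B->AA, C->B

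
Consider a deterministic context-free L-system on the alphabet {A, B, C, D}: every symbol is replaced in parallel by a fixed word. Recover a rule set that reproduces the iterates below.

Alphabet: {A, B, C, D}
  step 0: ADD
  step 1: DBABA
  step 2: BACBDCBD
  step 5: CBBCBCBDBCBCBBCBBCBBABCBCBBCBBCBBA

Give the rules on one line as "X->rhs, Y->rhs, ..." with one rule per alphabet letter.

  step 1 ⇒ step 2: DBABA ⇒ BA·CB·D·CB·D
    A ↦ D
    B ↦ CB
    D ↦ BA
    C ↦ B  (constrained at step 2)

A->D, B->CB, C->B, D->BA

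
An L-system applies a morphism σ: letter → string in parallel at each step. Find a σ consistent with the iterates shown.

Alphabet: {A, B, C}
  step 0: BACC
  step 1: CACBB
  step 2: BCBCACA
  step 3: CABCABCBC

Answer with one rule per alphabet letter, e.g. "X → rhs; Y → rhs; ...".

A->C, B->CA, C->B

  step 2 ⇒ step 3: BCBCACA ⇒ CA·B·CA·B·C·B·C
    A ↦ C
    B ↦ CA
    C ↦ B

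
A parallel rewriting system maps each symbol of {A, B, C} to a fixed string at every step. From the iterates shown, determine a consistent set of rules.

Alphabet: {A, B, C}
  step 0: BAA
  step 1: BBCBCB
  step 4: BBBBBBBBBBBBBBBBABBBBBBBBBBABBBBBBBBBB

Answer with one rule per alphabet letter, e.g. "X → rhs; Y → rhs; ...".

A->CB, B->BB, C->A

  step 0 ⇒ step 1: BAA ⇒ BB·CB·CB
    A ↦ CB
    B ↦ BB
    C ↦ A  (constrained at step 1)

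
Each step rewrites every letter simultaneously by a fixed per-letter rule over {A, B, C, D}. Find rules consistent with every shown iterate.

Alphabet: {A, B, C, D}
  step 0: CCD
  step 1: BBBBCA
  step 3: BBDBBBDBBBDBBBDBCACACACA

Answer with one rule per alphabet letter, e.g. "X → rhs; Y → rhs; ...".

A->DB, B->CA, C->BB, D->CA

  step 0 ⇒ step 1: CCD ⇒ BB·BB·CA
    C ↦ BB
    D ↦ CA
    A ↦ DB  (constrained at step 1)
    B ↦ CA  (constrained at step 1)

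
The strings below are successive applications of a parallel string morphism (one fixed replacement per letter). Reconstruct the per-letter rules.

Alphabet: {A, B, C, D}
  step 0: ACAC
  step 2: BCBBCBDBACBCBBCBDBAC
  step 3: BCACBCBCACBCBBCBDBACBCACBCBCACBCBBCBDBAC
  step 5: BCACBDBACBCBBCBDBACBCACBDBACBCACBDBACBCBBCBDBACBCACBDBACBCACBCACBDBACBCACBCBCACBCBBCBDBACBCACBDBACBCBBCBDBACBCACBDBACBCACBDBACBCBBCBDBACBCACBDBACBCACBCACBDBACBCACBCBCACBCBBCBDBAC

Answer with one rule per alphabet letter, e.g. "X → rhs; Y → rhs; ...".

  step 2 ⇒ step 3: BCBBCBDBACBCBBCBDBAC ⇒ BC·AC·BC·BC·AC·BC·B·BC·BDB·AC·BC·AC·BC·BC·AC·BC·B·BC·BDB·AC
    A ↦ BDB
    B ↦ BC
    C ↦ AC
    D ↦ B

A->BDB, B->BC, C->AC, D->B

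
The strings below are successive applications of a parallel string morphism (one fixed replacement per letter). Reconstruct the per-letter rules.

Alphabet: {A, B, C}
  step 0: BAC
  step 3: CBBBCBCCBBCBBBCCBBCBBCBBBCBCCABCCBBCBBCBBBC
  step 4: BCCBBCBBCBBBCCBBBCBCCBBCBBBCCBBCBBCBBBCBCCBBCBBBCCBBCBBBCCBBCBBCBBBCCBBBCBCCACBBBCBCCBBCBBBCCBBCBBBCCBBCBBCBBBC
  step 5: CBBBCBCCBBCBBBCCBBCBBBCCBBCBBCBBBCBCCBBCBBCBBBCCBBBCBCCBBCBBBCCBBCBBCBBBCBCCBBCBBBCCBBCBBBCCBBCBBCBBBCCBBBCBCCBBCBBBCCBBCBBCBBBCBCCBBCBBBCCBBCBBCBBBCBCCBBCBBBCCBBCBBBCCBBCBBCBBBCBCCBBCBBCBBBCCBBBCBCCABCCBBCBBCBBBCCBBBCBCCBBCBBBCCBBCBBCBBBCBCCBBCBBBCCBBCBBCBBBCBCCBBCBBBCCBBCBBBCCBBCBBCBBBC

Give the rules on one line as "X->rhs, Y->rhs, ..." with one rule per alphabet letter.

  step 4 ⇒ step 5: BCCBBCBBCBBBCCBBBCBCCBBCBBBCCBBCBBCBBBCBCCBBCBBBCCBBCBBBCCBBCBBCBBBCCBBBCBCCACBBBCBCCBBCBBBCCBBCBBBCCBBCBBCBBBC ⇒ CBB·BC·BC·CBB·CBB·BC·CBB·CBB·BC·CBB·CBB·CBB·BC·BC·CBB·CBB·CBB·BC·CBB·BC·BC·CBB·CBB·BC·CBB·CBB·CBB·BC·BC·CBB·CBB·BC·CBB·CBB·BC·CBB·CBB·CBB·BC·CBB·BC·BC·CBB·CBB·BC·CBB·CBB·CBB·BC·BC·CBB·CBB·BC·CBB·CBB·CBB·BC·BC·CBB·CBB·BC·CBB·CBB·BC·CBB·CBB·CBB·BC·BC·CBB·CBB·CBB·BC·CBB·BC·BC·CA·BC·CBB·CBB·CBB·BC·CBB·BC·BC·CBB·CBB·BC·CBB·CBB·CBB·BC·BC·CBB·CBB·BC·CBB·CBB·CBB·BC·BC·CBB·CBB·BC·CBB·CBB·BC·CBB·CBB·CBB·BC
    A ↦ CA
    B ↦ CBB
    C ↦ BC

A->CA, B->CBB, C->BC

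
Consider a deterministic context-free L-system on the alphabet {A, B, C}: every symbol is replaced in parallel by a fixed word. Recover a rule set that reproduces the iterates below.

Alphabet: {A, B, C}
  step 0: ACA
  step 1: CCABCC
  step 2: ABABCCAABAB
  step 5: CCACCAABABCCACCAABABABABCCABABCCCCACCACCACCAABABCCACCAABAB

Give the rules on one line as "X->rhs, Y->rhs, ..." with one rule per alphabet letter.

  step 1 ⇒ step 2: CCABCC ⇒ AB·AB·CC·A·AB·AB
    A ↦ CC
    B ↦ A
    C ↦ AB

A->CC, B->A, C->AB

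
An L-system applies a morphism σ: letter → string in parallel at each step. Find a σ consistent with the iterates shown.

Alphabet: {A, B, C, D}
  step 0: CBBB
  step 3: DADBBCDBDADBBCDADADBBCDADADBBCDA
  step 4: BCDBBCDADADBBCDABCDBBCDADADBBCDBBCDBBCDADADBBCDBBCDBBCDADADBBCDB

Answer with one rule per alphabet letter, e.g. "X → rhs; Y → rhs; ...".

A->DB, B->DA, C->DB, D->BC

  step 3 ⇒ step 4: DADBBCDBDADBBCDADADBBCDADADBBCDA ⇒ BC·DB·BC·DA·DA·DB·BC·DA·BC·DB·BC·DA·DA·DB·BC·DB·BC·DB·BC·DA·DA·DB·BC·DB·BC·DB·BC·DA·DA·DB·BC·DB
    A ↦ DB
    B ↦ DA
    C ↦ DB
    D ↦ BC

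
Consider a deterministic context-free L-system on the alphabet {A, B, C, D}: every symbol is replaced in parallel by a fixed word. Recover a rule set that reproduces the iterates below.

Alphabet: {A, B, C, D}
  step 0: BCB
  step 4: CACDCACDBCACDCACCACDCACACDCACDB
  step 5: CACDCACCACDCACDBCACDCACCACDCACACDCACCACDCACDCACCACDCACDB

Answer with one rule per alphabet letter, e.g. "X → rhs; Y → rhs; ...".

A->CD, B->DB, C->CA, D->C

  step 4 ⇒ step 5: CACDCACDBCACDCACCACDCACACDCACDB ⇒ CA·CD·CA·C·CA·CD·CA·C·DB·CA·CD·CA·C·CA·CD·CA·CA·CD·CA·C·CA·CD·CA·CD·CA·C·CA·CD·CA·C·DB
    A ↦ CD
    B ↦ DB
    C ↦ CA
    D ↦ C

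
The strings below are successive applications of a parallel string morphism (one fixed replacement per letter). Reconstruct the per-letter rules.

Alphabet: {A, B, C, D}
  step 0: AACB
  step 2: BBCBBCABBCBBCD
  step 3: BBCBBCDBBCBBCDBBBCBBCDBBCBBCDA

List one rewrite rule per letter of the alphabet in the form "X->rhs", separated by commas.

  step 2 ⇒ step 3: BBCBBCABBCBBCD ⇒ BBC·BBC·D·BBC·BBC·D·B·BBC·BBC·D·BBC·BBC·D·A
    A ↦ B
    B ↦ BBC
    C ↦ D
    D ↦ A

A->B, B->BBC, C->D, D->A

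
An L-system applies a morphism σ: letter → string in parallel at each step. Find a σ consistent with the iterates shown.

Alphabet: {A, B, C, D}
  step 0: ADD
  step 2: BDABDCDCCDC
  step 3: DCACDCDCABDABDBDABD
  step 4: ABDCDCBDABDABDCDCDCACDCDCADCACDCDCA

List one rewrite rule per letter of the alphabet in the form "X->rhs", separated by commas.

A->CDC, B->DC, C->BD, D->A

  step 3 ⇒ step 4: DCACDCDCABDABDBDABD ⇒ A·BD·CDC·BD·A·BD·A·BD·CDC·DC·A·CDC·DC·A·DC·A·CDC·DC·A
    A ↦ CDC
    B ↦ DC
    C ↦ BD
    D ↦ A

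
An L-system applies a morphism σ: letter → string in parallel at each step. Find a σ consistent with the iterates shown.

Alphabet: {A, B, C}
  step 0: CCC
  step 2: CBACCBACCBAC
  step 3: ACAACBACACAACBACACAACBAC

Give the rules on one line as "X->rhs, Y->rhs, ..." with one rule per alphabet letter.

  step 2 ⇒ step 3: CBACCBACCBAC ⇒ AC·AA·CB·AC·AC·AA·CB·AC·AC·AA·CB·AC
    A ↦ CB
    B ↦ AA
    C ↦ AC

A->CB, B->AA, C->AC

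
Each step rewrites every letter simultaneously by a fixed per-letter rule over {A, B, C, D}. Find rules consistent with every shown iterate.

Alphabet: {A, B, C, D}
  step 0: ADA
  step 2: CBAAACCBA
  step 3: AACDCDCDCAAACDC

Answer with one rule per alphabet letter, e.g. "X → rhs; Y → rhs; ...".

A->DC, B->AC, C->A, D->CB

  step 2 ⇒ step 3: CBAAACCBA ⇒ A·AC·DC·DC·DC·A·A·AC·DC
    A ↦ DC
    B ↦ AC
    C ↦ A
    D ↦ CB  (constrained at step 0)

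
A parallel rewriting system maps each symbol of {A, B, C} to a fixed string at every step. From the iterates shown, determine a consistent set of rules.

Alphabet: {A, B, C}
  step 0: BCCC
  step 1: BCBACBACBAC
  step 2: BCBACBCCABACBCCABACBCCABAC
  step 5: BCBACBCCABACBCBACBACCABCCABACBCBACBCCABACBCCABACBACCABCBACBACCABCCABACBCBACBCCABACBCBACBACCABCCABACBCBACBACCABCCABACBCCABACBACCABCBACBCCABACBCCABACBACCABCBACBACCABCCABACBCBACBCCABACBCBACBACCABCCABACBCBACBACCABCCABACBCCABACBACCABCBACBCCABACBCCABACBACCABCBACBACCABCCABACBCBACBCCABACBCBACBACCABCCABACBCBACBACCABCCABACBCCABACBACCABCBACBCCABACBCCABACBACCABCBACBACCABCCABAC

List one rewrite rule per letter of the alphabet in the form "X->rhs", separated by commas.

A->CA, B->BC, C->BAC

  step 1 ⇒ step 2: BCBACBACBAC ⇒ BC·BAC·BC·CA·BAC·BC·CA·BAC·BC·CA·BAC
    A ↦ CA
    B ↦ BC
    C ↦ BAC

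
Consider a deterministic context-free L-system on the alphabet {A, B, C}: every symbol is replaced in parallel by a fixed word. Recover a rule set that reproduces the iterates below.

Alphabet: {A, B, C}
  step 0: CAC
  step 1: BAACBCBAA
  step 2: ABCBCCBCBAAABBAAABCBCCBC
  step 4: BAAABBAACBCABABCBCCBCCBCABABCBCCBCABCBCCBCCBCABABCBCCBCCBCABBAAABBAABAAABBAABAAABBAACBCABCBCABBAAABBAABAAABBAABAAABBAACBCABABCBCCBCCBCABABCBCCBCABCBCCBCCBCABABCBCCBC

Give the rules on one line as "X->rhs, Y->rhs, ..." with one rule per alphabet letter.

A->CBC, B->AB, C->BAA

  step 1 ⇒ step 2: BAACBCBAA ⇒ AB·CBC·CBC·BAA·AB·BAA·AB·CBC·CBC
    A ↦ CBC
    B ↦ AB
    C ↦ BAA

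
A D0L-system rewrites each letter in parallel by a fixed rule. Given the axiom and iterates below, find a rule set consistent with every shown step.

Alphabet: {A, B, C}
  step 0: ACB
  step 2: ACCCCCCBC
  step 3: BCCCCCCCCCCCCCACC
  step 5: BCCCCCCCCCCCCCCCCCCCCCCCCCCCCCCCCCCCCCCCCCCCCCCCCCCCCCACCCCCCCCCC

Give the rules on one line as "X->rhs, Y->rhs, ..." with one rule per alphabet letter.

A->BC, B->A, C->CC

  step 2 ⇒ step 3: ACCCCCCBC ⇒ BC·CC·CC·CC·CC·CC·CC·A·CC
    A ↦ BC
    B ↦ A
    C ↦ CC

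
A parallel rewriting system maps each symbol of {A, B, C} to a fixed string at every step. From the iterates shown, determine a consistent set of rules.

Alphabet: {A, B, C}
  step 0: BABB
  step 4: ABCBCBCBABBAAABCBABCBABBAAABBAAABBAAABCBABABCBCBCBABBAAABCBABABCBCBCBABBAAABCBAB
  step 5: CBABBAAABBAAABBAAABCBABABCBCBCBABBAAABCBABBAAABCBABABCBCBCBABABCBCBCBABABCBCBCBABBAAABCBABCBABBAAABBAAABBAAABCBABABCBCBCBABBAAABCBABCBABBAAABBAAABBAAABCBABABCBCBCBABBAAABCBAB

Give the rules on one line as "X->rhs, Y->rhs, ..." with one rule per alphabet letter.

A->CB, B->AB, C->BAA

  step 4 ⇒ step 5: ABCBCBCBABBAAABCBABCBABBAAABBAAABBAAABCBABABCBCBCBABBAAABCBABABCBCBCBABBAAABCBAB ⇒ CB·AB·BAA·AB·BAA·AB·BAA·AB·CB·AB·AB·CB·CB·CB·AB·BAA·AB·CB·AB·BAA·AB·CB·AB·AB·CB·CB·CB·AB·AB·CB·CB·CB·AB·AB·CB·CB·CB·AB·BAA·AB·CB·AB·CB·AB·BAA·AB·BAA·AB·BAA·AB·CB·AB·AB·CB·CB·CB·AB·BAA·AB·CB·AB·CB·AB·BAA·AB·BAA·AB·BAA·AB·CB·AB·AB·CB·CB·CB·AB·BAA·AB·CB·AB
    A ↦ CB
    B ↦ AB
    C ↦ BAA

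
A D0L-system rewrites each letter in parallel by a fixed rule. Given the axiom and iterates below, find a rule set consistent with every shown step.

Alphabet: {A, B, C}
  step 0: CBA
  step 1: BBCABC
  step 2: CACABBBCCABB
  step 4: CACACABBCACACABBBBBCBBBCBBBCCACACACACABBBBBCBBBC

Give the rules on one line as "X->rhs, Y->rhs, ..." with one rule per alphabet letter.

A->BC, B->CA, C->BB

  step 1 ⇒ step 2: BBCABC ⇒ CA·CA·BB·BC·CA·BB
    A ↦ BC
    B ↦ CA
    C ↦ BB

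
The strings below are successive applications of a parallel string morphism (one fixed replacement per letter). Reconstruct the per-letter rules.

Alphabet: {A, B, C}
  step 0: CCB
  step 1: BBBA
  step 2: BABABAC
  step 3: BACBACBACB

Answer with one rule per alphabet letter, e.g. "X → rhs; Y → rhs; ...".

  step 2 ⇒ step 3: BABABAC ⇒ BA·C·BA·C·BA·C·B
    A ↦ C
    B ↦ BA
    C ↦ B

A->C, B->BA, C->B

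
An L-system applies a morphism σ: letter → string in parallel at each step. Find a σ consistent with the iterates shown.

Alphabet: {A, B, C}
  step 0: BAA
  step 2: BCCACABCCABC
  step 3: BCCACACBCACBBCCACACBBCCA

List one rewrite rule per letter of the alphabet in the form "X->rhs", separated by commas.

A->CB, B->BC, C->CA

  step 2 ⇒ step 3: BCCACABCCABC ⇒ BC·CA·CA·CB·CA·CB·BC·CA·CA·CB·BC·CA
    A ↦ CB
    B ↦ BC
    C ↦ CA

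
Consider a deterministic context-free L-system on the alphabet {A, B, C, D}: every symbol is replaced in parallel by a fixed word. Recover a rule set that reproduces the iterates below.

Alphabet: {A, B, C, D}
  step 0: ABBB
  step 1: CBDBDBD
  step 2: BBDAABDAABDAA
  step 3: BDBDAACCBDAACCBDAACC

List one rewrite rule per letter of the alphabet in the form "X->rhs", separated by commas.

A->C, B->BD, C->B, D->AA

  step 2 ⇒ step 3: BBDAABDAABDAA ⇒ BD·BD·AA·C·C·BD·AA·C·C·BD·AA·C·C
    A ↦ C
    B ↦ BD
    D ↦ AA
  step 1 ⇒ step 2: CBDBDBD ⇒ B·BD·AA·BD·AA·BD·AA
    C ↦ B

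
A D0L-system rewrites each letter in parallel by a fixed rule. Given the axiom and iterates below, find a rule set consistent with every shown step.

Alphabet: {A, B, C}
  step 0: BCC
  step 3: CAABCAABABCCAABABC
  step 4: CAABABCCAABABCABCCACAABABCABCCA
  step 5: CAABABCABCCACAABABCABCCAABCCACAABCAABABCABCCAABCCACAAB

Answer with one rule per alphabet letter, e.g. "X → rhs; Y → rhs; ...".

  step 4 ⇒ step 5: CAABABCCAABABCABCCACAABABCABCCA ⇒ CA·AB·AB·C·AB·C·CA·CA·AB·AB·C·AB·C·CA·AB·C·CA·CA·AB·CA·AB·AB·C·AB·C·CA·AB·C·CA·CA·AB
    A ↦ AB
    B ↦ C
    C ↦ CA

A->AB, B->C, C->CA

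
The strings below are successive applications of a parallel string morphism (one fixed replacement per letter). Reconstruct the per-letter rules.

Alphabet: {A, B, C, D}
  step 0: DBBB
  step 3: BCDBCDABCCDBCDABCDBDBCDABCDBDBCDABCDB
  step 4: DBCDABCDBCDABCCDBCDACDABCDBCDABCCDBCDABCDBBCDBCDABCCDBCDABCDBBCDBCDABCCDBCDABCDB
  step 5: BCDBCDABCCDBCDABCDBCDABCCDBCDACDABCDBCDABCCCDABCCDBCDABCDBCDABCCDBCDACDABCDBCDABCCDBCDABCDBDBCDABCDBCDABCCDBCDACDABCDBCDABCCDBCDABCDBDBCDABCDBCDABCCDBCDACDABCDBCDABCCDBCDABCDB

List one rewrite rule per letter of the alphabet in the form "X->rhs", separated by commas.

  step 4 ⇒ step 5: DBCDABCDBCDABCCDBCDACDABCDBCDABCCDBCDABCDBBCDBCDABCCDBCDABCDBBCDBCDABCCDBCDABCDB ⇒ BC·DB·CDA·BC·C·DB·CDA·BC·DB·CDA·BC·C·DB·CDA·CDA·BC·DB·CDA·BC·C·CDA·BC·C·DB·CDA·BC·DB·CDA·BC·C·DB·CDA·CDA·BC·DB·CDA·BC·C·DB·CDA·BC·DB·DB·CDA·BC·DB·CDA·BC·C·DB·CDA·CDA·BC·DB·CDA·BC·C·DB·CDA·BC·DB·DB·CDA·BC·DB·CDA·BC·C·DB·CDA·CDA·BC·DB·CDA·BC·C·DB·CDA·BC·DB
    A ↦ C
    B ↦ DB
    C ↦ CDA
    D ↦ BC

A->C, B->DB, C->CDA, D->BC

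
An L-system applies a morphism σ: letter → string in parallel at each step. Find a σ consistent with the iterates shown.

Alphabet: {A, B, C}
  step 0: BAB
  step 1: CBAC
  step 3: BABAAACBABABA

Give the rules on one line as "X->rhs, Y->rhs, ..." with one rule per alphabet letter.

  step 0 ⇒ step 1: BAB ⇒ C·BA·C
    A ↦ BA
    B ↦ C
    C ↦ AA  (constrained at step 1)

A->BA, B->C, C->AA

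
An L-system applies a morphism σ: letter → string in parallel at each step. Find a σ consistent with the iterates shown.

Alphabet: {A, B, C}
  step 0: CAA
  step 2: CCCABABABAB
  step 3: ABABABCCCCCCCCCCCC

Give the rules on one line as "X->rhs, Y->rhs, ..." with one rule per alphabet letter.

  step 2 ⇒ step 3: CCCABABABAB ⇒ AB·AB·AB·CC·C·CC·C·CC·C·CC·C
    A ↦ CC
    B ↦ C
    C ↦ AB

A->CC, B->C, C->AB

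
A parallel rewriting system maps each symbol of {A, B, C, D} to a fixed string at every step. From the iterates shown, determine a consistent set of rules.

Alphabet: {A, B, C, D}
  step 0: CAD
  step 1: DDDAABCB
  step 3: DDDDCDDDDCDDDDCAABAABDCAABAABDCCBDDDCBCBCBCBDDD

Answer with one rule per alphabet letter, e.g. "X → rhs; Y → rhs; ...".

A->AAB, B->DC, C->DDD, D->CB

  step 0 ⇒ step 1: CAD ⇒ DDD·AAB·CB
    A ↦ AAB
    C ↦ DDD
    D ↦ CB
    B ↦ DC  (constrained at step 1)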